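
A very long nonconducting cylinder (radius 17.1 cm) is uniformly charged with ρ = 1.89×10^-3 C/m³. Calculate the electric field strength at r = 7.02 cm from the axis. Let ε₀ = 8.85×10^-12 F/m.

Choose a coaxial cylinder of radius r = 7.02 cm (arbitrary length L) as the Gaussian surface (r < R).
Charge inside radius r per length L is ρ·πr²·L, so λ_enc = ρπr² = 2.926×10^-5 C/m.
Gauss's law: E·2πrL = λ_enc L/ε₀.
E = |λ_enc|/(2πε₀r) = (2.926e-5)/(2π·8.85×10^-12·0.0702) = 7.50×10^6 N/C.

7.50×10^6 N/C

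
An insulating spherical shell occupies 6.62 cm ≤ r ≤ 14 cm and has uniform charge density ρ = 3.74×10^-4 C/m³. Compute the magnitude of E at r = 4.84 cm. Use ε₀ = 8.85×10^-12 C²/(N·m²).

E = 0

Take a concentric spherical Gaussian surface of radius r = 4.84 cm (r < 6.62 cm, inside the empty cavity).
No charge is enclosed, so by Gauss's law E·4πr² = 0 ⇒ E = 0.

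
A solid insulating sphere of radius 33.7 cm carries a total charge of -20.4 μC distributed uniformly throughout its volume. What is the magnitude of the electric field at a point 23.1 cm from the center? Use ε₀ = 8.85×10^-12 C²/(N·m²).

E ≈ 1.11e6 V/m

By spherical symmetry E is radial; choose a Gaussian sphere of radius r = 23.1 cm (r < R).
For a uniform sphere the enclosed fraction is (r/R)³, so Q_enc = (-20.4 μC)(0.231/0.337)³ = -6.57×10^-6 C.
Since E is radial and uniform over the Gaussian sphere, Φ = E·4πr² = Q_enc/ε₀.
E = |Q_enc|/(4πε₀r²) = (6.57e-6)/(4π·8.85×10^-12·(0.231)²) = 1.11e6 N/C.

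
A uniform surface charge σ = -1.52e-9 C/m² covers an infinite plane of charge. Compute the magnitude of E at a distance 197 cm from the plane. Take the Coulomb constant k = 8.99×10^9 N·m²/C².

Choose a cylindrical pillbox piercing the sheet, end faces (area A) parallel to it.
Flux Φ = 2EA and Q_enc = σA, so 2EA = σA/ε₀ ⇒ E = |σ|/(2ε₀), independent of distance.
E = 2πk|σ| = 2π(8.99×10^9)(1.52e-9) = 85.9 N/C.

E = 85.9 N/C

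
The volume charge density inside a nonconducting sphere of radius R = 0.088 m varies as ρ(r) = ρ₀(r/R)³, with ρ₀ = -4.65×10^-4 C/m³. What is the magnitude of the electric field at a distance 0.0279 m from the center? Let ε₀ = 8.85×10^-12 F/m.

Take a concentric spherical Gaussian surface of radius r = 0.0279 m (r < R).
Q_enc = ∫₀^r ρ(r')·4πr'² dr' = (4πρ₀/R³) ∫₀^r r'^5 dr' = 4πρ₀ r^6/(6·R³) = -6.74e-10 C.
Since E is radial and uniform over the Gaussian sphere, Φ = E·4πr² = Q_enc/ε₀.
E = |Q_enc|/(4πε₀r²) = (6.74e-10)/(4π·8.85×10^-12·(0.0279)²) = 7.79e3 N/C.

|E| = 7.79×10^3 N/C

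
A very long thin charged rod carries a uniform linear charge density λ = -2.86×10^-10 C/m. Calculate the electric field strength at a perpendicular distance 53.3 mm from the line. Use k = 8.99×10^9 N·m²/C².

By cylindrical symmetry E is radial; use a coaxial Gaussian cylinder of radius 53.3 mm and length L.
Q_enc = λL, so λ_enc = -2.86×10^-10 C/m.
Applying ∮E·dA = Q_enc/ε₀ with the end caps contributing no flux:
E = 2k|λ_enc|/r = 2(8.99×10^9)(2.86×10^-10)/(0.0533) = 96.5 N/C.

E ≈ 96.5 N/C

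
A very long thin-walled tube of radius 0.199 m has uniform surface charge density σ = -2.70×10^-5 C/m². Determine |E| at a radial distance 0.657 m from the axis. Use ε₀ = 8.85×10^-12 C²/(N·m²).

Take a coaxial cylindrical Gaussian surface of radius r = 0.657 m and length L (r > 0.199 m).
The whole shell is enclosed: λ_enc = σ·2πR = (-2.70×10^-5)·2π·(0.199) = -3.376×10^-5 C/m.
Since E is radial and uniform over the curved surface, Φ = E·2πrL = Q_enc/ε₀ = λ_enc L/ε₀.
E = |λ_enc|/(2πε₀r) = (3.376×10^-5)/(2π·8.85×10^-12·0.657) = 9.24×10^5 N/C.

E ≈ 9.24e5 N/C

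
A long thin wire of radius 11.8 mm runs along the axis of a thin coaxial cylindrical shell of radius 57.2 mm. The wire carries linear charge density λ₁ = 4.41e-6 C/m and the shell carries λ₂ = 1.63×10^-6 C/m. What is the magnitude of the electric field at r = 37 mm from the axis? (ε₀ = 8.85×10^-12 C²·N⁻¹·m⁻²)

Coaxial Gaussian cylinder, radius r = 37 mm, length L (between the conductors, 11.8 mm < r < 57.2 mm).
The shell at 57.2 mm lies outside the Gaussian surface, so λ_enc = λ₁ = 4.41e-6 C/m.
Applying ∮E·dA = Q_enc/ε₀ with the end caps contributing no flux:
E = |λ_enc|/(2πε₀r) = (4.41×10^-6)/(2π·8.85×10^-12·0.037) = 2.14e6 N/C.

2.14×10^6 V/m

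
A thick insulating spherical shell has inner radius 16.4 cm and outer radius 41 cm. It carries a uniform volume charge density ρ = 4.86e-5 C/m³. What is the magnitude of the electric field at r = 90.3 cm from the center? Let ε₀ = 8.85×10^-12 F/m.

Symmetry ⇒ E = E(r) r̂. Gaussian sphere of radius r = 90.3 cm (r > 41 cm, enclosing the whole shell).
Q_enc = ρ·(4π/3)(b³ − a³) = (4.86e-5)·(4π/3)·((0.41)³ − (0.164)³) = 1.313e-5 C.
Gauss's law: E·4πr² = Q_enc/ε₀.
E = |Q_enc|/(4πε₀r²) = (1.313×10^-5)/(4π·8.85×10^-12·(0.903)²) = 1.45×10^5 N/C.

|E| = 1.45e5 N/C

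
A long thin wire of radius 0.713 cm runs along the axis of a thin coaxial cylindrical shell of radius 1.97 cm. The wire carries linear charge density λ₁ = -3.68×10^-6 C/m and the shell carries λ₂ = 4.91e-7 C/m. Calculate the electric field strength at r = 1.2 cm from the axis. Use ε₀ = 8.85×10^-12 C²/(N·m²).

Coaxial Gaussian cylinder, radius r = 1.2 cm, length L (between the conductors, 0.713 cm < r < 1.97 cm).
Only the inner wire is enclosed; the outer shell contributes nothing inside itself. λ_enc = λ₁ = -3.68e-6 C/m.
Since E is radial and uniform over the curved surface, Φ = E·2πrL = Q_enc/ε₀ = λ_enc L/ε₀.
E = |λ_enc|/(2πε₀r) = (3.68e-6)/(2π·8.85×10^-12·0.012) = 5.51e6 N/C.

|E| ≈ 5.51e6 N/C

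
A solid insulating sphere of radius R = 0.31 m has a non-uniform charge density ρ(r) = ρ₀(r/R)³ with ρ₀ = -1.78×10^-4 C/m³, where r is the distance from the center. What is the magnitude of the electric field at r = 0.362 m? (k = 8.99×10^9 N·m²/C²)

By spherical symmetry E is radial; choose a Gaussian sphere of radius r = 0.362 m (r > R, all charge enclosed).
Q_enc = 4π ∫₀^R ρ₀(r'/R)^3 r'² dr' = 4πρ₀R³/6 = -1.111×10^-5 C.
By Gauss's law, ∮E·dA = E·4πr² = Q_enc/ε₀.
E = k|Q_enc|/r² = (8.99×10^9)(1.111e-5)/(0.362)² = 7.62×10^5 N/C.

E ≈ 7.62e5 V/m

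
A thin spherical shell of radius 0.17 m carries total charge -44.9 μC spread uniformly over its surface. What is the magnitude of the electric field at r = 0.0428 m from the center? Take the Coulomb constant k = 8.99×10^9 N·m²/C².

Use a concentric Gaussian sphere at r = 0.0428 m (inside the shell, r < 0.17 m).
No charge lies within this surface, so Q_enc = 0 and Gauss's law gives E·4πr² = 0 ⇒ E = 0.

|E| = 0 N/C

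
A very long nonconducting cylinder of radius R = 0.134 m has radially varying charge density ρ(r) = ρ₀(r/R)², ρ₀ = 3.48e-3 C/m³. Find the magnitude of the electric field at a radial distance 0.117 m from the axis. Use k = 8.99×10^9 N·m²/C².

Choose a coaxial cylinder of radius r = 0.117 m (arbitrary length L) as the Gaussian surface (r < R).
λ_enc = ∫₀^r ρ(r')·2πr' dr' = (2πρ₀/R²)·r^4/4 = 5.705×10^-5 C/m.
Since E is radial and uniform over the curved surface, Φ = E·2πrL = Q_enc/ε₀ = λ_enc L/ε₀.
E = 2k|λ_enc|/r = 2(8.99×10^9)(5.705×10^-5)/(0.117) = 8.77e6 N/C.

E ≈ 8.77×10^6 V/m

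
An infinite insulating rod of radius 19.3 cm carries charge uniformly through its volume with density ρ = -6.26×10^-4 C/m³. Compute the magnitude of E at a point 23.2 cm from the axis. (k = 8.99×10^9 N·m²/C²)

|E| ≈ 5.68×10^6 N/C

Choose a coaxial cylinder of radius r = 23.2 cm (arbitrary length L) as the Gaussian surface (r > 19.3 cm, full cross-section enclosed).
λ_enc = ρ·πR² = (-6.26e-4)π(0.193)² = -7.326e-5 C/m.
By Gauss's law (flux through the curved wall only), E·2πrL = λ_enc L/ε₀.
E = 2k|λ_enc|/r = 2(8.99×10^9)(7.326×10^-5)/(0.232) = 5.68×10^6 N/C.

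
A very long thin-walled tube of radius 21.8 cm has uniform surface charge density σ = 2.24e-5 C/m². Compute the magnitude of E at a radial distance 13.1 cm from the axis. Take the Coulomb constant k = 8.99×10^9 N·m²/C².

E = 0

By cylindrical symmetry E is radial; use a coaxial Gaussian cylinder of radius 13.1 cm and length L (r < 21.8 cm, inside the shell).
All the surface charge lies outside this cylinder: Q_enc = 0, hence E = 0.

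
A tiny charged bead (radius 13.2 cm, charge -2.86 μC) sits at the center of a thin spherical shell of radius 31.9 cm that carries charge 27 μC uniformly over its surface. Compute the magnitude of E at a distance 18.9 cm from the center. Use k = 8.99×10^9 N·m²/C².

Take a concentric spherical Gaussian surface of radius r = 18.9 cm (between the bodies, 13.2 cm < r < 31.9 cm).
Only the inner charge is enclosed; the outer shell contributes nothing inside itself. Q_enc = -2.86 μC = -2.86×10^-6 C.
Since E is radial and uniform over the Gaussian sphere, Φ = E·4πr² = Q_enc/ε₀.
E = k|Q_enc|/r² = (8.99×10^9)(2.86×10^-6)/(0.189)² = 7.20e5 N/C.

7.20×10^5 N/C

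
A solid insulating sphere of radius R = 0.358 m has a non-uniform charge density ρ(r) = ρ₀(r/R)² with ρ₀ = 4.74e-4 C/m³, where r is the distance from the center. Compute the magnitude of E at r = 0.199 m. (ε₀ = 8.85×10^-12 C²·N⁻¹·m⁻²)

Use a concentric Gaussian sphere at r = 0.199 m (r < R).
Integrate the density: Q_enc = 4π ∫₀^r ρ₀(r'/R)^2 r'² dr' = 4πρ₀ r^5/(5·R²) = 2.901e-6 C.
Since E is radial and uniform over the Gaussian sphere, Φ = E·4πr² = Q_enc/ε₀.
E = |Q_enc|/(4πε₀r²) = (2.901×10^-6)/(4π·8.85×10^-12·(0.199)²) = 6.59×10^5 N/C.

E ≈ 6.59×10^5 V/m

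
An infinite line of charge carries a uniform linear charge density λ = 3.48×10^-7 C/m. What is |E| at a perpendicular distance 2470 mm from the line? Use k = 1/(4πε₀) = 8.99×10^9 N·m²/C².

|E| ≈ 2.53×10^3 V/m

Take a coaxial cylindrical Gaussian surface of radius r = 2470 mm and length L.
Q_enc = λL, so λ_enc = 3.48e-7 C/m.
Since E is radial and uniform over the curved surface, Φ = E·2πrL = Q_enc/ε₀ = λ_enc L/ε₀.
E = 2k|λ_enc|/r = 2(8.99×10^9)(3.48×10^-7)/(2.47) = 2.53×10^3 N/C.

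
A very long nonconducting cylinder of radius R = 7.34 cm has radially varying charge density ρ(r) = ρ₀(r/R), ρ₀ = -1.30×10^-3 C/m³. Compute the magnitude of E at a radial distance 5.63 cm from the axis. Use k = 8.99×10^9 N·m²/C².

Take a coaxial cylindrical Gaussian surface of radius r = 5.63 cm and length L (r < R).
λ_enc = ∫₀^r ρ(r')·2πr' dr' = (2πρ₀/R)·r^3/3 = -6.62×10^-6 C/m.
Gauss's law: E·2πrL = λ_enc L/ε₀.
E = 2k|λ_enc|/r = 2(8.99×10^9)(6.62e-6)/(0.0563) = 2.11e6 N/C.

2.11×10^6 N/C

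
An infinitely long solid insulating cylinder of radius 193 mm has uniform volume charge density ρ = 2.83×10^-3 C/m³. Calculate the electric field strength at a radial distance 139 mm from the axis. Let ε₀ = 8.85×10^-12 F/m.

Choose a coaxial cylinder of radius r = 139 mm (arbitrary length L) as the Gaussian surface (r < R).
Enclosed charge per unit length: λ_enc = ρ·πr² = (2.83e-3)π(0.139)² = 1.718×10^-4 C/m.
Applying ∮E·dA = Q_enc/ε₀ with the end caps contributing no flux:
E = |λ_enc|/(2πε₀r) = (1.718×10^-4)/(2π·8.85×10^-12·0.139) = 2.22×10^7 N/C.

2.22×10^7 V/m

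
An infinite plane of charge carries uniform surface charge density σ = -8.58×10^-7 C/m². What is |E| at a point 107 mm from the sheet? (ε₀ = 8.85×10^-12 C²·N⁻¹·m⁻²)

|E| = 4.85×10^4 N/C

By planar symmetry E is perpendicular to the sheet and uniform; use a Gaussian pillbox with flat faces of area A on each side of the sheet.
Flux Φ = 2EA and Q_enc = σA, so 2EA = σA/ε₀ ⇒ E = |σ|/(2ε₀), independent of distance.
E = |σ|/(2ε₀) = (8.58e-7)/(2·8.85×10^-12) = 4.85e4 N/C.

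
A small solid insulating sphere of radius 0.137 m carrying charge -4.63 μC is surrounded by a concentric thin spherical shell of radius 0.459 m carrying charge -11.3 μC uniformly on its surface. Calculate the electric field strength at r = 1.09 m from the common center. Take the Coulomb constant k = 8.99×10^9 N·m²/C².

|E| ≈ 1.21e5 N/C

Symmetry ⇒ E = E(r) r̂. Gaussian sphere of radius r = 1.09 m (r > 0.459 m, enclosing both).
Q_enc = (-4.63 μC) + (-11.3 μC) = -1.593e-5 C.
Applying ∮E·dA = Q_enc/ε₀ with Φ = E(4πr²):
E = k|Q_enc|/r² = (8.99×10^9)(1.593e-5)/(1.09)² = 1.21×10^5 N/C.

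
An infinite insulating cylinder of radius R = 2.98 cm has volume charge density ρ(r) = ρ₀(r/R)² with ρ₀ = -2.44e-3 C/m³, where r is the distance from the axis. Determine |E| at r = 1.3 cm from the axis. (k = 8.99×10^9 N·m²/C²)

By cylindrical symmetry E is radial; use a coaxial Gaussian cylinder of radius 1.3 cm and length L (r < R).
λ_enc = ∫₀^r ρ(r')·2πr' dr' = (2πρ₀/R²)·r^4/4 = -1.233×10^-7 C/m.
Applying ∮E·dA = Q_enc/ε₀ with the end caps contributing no flux:
E = 2k|λ_enc|/r = 2(8.99×10^9)(1.233×10^-7)/(0.013) = 1.70e5 N/C.

E ≈ 1.70×10^5 N/C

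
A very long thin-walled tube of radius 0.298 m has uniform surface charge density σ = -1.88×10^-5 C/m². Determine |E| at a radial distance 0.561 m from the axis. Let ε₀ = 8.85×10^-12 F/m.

1.13e6 N/C

Choose a coaxial cylinder of radius r = 0.561 m (arbitrary length L) as the Gaussian surface (r > 0.298 m).
The whole shell is enclosed: λ_enc = σ·2πR = (-1.88×10^-5)·2π·(0.298) = -3.52×10^-5 C/m.
Applying ∮E·dA = Q_enc/ε₀ with the end caps contributing no flux:
E = |λ_enc|/(2πε₀r) = (3.52×10^-5)/(2π·8.85×10^-12·0.561) = 1.13e6 N/C.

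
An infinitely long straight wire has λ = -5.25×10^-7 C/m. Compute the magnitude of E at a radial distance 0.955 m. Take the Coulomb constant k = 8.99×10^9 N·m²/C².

E ≈ 9.88e3 N/C

Choose a coaxial cylinder of radius r = 0.955 m (arbitrary length L) as the Gaussian surface.
Q_enc = λL, so λ_enc = -5.25×10^-7 C/m.
Applying ∮E·dA = Q_enc/ε₀ with the end caps contributing no flux:
E = 2k|λ_enc|/r = 2(8.99×10^9)(5.25e-7)/(0.955) = 9.88e3 N/C.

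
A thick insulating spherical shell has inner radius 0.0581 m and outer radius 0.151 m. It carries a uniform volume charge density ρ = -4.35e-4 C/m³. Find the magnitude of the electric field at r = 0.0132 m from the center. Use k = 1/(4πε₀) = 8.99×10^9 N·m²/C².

Take a concentric spherical Gaussian surface of radius r = 0.0132 m (r < 0.0581 m, inside the empty cavity).
No charge is enclosed, so by Gauss's law E·4πr² = 0 ⇒ E = 0.

E = 0 (no enclosed charge)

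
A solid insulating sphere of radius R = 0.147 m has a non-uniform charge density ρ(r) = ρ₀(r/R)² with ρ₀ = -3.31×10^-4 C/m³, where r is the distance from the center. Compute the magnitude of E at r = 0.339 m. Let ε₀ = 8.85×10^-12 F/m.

Take a concentric spherical Gaussian surface of radius r = 0.339 m (r > R, all charge enclosed).
Q_enc = 4π ∫₀^R ρ₀(r'/R)^2 r'² dr' = 4πρ₀R³/5 = -2.643×10^-6 C.
Applying ∮E·dA = Q_enc/ε₀ with Φ = E(4πr²):
E = |Q_enc|/(4πε₀r²) = (2.643e-6)/(4π·8.85×10^-12·(0.339)²) = 2.07×10^5 N/C.

|E| ≈ 2.07×10^5 V/m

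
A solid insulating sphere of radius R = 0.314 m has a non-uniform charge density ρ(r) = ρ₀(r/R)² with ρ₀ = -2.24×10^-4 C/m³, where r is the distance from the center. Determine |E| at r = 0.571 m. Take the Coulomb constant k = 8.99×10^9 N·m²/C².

Take a concentric spherical Gaussian surface of radius r = 0.571 m (r > R, all charge enclosed).
Q_enc = 4π ∫₀^R ρ₀(r'/R)^2 r'² dr' = 4πρ₀R³/5 = -1.743×10^-5 C.
Gauss's law: E·4πr² = Q_enc/ε₀.
E = k|Q_enc|/r² = (8.99×10^9)(1.743e-5)/(0.571)² = 4.81e5 N/C.

E ≈ 4.81e5 V/m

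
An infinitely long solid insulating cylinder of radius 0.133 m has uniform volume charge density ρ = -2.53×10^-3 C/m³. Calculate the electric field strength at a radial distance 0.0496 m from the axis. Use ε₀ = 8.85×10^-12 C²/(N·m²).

E ≈ 7.09×10^6 N/C

Take a coaxial cylindrical Gaussian surface of radius r = 0.0496 m and length L (r < R).
Charge inside radius r per length L is ρ·πr²·L, so λ_enc = ρπr² = -1.955×10^-5 C/m.
Applying ∮E·dA = Q_enc/ε₀ with the end caps contributing no flux:
E = |λ_enc|/(2πε₀r) = (1.955e-5)/(2π·8.85×10^-12·0.0496) = 7.09×10^6 N/C.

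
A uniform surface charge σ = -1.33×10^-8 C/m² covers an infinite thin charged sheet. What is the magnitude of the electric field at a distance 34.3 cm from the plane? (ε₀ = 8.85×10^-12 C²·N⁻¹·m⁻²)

|E| = 751 V/m

The symmetry is planar: E is normal to the sheet and the same magnitude on both sides. Take a pillbox straddling the sheet with end-cap area A.
Flux Φ = 2EA and Q_enc = σA, so 2EA = σA/ε₀ ⇒ E = |σ|/(2ε₀), independent of distance.
E = |σ|/(2ε₀) = (1.33e-8)/(2·8.85×10^-12) = 751 N/C.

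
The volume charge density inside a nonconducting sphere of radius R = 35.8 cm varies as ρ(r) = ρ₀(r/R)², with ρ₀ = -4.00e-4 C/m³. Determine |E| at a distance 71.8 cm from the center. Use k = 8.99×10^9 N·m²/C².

By spherical symmetry E is radial; choose a Gaussian sphere of radius r = 71.8 cm (r > R, all charge enclosed).
Q_enc = 4π ∫₀^R ρ₀(r'/R)^2 r'² dr' = 4πρ₀R³/5 = -4.613e-5 C.
Applying ∮E·dA = Q_enc/ε₀ with Φ = E(4πr²):
E = k|Q_enc|/r² = (8.99×10^9)(4.613e-5)/(0.718)² = 8.04×10^5 N/C.

8.04e5 V/m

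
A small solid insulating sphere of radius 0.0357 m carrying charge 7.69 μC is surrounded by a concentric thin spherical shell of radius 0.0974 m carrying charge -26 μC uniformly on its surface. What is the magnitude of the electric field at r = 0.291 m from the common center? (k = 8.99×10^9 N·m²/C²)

Take a concentric spherical Gaussian surface of radius r = 0.291 m (r > 0.0974 m, enclosing both).
Q_enc = (7.69 μC) + (-26 μC) = -1.831e-5 C.
Gauss's law: E·4πr² = Q_enc/ε₀.
E = k|Q_enc|/r² = (8.99×10^9)(1.831×10^-5)/(0.291)² = 1.94e6 N/C.

E = 1.94×10^6 N/C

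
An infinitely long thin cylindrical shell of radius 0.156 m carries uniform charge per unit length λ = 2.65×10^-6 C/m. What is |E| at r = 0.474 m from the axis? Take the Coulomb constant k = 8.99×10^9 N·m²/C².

Coaxial Gaussian cylinder, radius r = 0.474 m, length L (r > 0.156 m).
The full line charge is enclosed: λ_enc = 2.65e-6 C/m.
Since E is radial and uniform over the curved surface, Φ = E·2πrL = Q_enc/ε₀ = λ_enc L/ε₀.
E = 2k|λ_enc|/r = 2(8.99×10^9)(2.65×10^-6)/(0.474) = 1.01e5 N/C.

1.01×10^5 N/C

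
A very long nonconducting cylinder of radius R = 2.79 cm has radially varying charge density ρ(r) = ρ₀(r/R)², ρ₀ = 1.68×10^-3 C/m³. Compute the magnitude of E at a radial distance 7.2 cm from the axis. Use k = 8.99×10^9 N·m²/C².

By cylindrical symmetry E is radial; use a coaxial Gaussian cylinder of radius 7.2 cm and length L (r > R, full charge per length enclosed).
λ_enc = 2π ∫₀^R ρ₀(r'/R)^2 r' dr' = 2πρ₀R²/4 = 2.054e-6 C/m.
By Gauss's law (flux through the curved wall only), E·2πrL = λ_enc L/ε₀.
E = 2k|λ_enc|/r = 2(8.99×10^9)(2.054×10^-6)/(0.072) = 5.13×10^5 N/C.

E = 5.13×10^5 N/C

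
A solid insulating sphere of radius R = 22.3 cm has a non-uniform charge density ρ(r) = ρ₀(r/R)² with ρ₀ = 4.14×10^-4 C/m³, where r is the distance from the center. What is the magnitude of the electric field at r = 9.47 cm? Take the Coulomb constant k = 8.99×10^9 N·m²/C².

Take a concentric spherical Gaussian surface of radius r = 9.47 cm (r < R).
Integrate the density: Q_enc = 4π ∫₀^r ρ₀(r'/R)^2 r'² dr' = 4πρ₀ r^5/(5·R²) = 1.594×10^-7 C.
By Gauss's law, ∮E·dA = E·4πr² = Q_enc/ε₀.
E = k|Q_enc|/r² = (8.99×10^9)(1.594e-7)/(0.0947)² = 1.60×10^5 N/C.

|E| = 1.60e5 V/m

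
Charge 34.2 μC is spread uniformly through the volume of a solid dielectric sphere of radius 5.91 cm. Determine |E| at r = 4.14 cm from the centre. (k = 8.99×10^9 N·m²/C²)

|E| = 6.17e7 N/C

Symmetry ⇒ E = E(r) r̂. Gaussian sphere of radius r = 4.14 cm (r < R).
For a uniform sphere the enclosed fraction is (r/R)³, so Q_enc = (34.2 μC)(0.0414/0.0591)³ = 1.176e-5 C.
By Gauss's law, ∮E·dA = E·4πr² = Q_enc/ε₀.
E = k|Q_enc|/r² = (8.99×10^9)(1.176e-5)/(0.0414)² = 6.17×10^7 N/C.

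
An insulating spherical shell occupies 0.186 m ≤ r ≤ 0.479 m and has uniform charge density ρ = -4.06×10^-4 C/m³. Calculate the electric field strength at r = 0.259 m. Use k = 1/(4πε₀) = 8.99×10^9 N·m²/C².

E ≈ 2.49×10^6 N/C

Use a concentric Gaussian sphere at r = 0.259 m (within the shell material, 0.186 m < r < 0.479 m).
Only the shell between 0.186 m and r is enclosed: Q_enc = ρ·(4π/3)(r³ − a³) = (-4.06×10^-4)·(4π/3)·((0.259)³ − (0.186)³) = -1.86×10^-5 C.
By Gauss's law, ∮E·dA = E·4πr² = Q_enc/ε₀.
E = k|Q_enc|/r² = (8.99×10^9)(1.86e-5)/(0.259)² = 2.49e6 N/C.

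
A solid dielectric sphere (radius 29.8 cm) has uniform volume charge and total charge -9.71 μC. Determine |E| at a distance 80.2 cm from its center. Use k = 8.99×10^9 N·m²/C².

By spherical symmetry E is radial; choose a Gaussian sphere of radius r = 80.2 cm (r > R, so the entire charge is enclosed).
Q_enc = -9.71 μC = -9.71e-6 C.
Applying ∮E·dA = Q_enc/ε₀ with Φ = E(4πr²):
E = k|Q_enc|/r² = (8.99×10^9)(9.71×10^-6)/(0.802)² = 1.36×10^5 N/C.

|E| = 1.36e5 N/C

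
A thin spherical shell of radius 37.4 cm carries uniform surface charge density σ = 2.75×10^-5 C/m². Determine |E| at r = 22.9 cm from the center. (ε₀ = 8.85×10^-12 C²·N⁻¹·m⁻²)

By spherical symmetry E is radial; choose a Gaussian sphere of radius r = 22.9 cm (inside the shell, r < 37.4 cm).
All the charge is outside the Gaussian surface: Q_enc = 0, hence E = 0 everywhere inside the shell.

E = 0 (no enclosed charge)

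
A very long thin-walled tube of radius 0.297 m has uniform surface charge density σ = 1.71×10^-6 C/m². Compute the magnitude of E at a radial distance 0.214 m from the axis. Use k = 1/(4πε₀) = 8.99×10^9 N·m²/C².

By cylindrical symmetry E is radial; use a coaxial Gaussian cylinder of radius 0.214 m and length L (r < 0.297 m, inside the shell).
All the surface charge lies outside this cylinder: Q_enc = 0, hence E = 0.

E = 0 (no enclosed charge)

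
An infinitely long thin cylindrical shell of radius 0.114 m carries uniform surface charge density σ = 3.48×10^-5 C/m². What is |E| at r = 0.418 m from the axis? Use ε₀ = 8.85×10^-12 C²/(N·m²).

Take a coaxial cylindrical Gaussian surface of radius r = 0.418 m and length L (r > 0.114 m).
The whole shell is enclosed: λ_enc = σ·2πR = (3.48×10^-5)·2π·(0.114) = 2.493e-5 C/m.
By Gauss's law (flux through the curved wall only), E·2πrL = λ_enc L/ε₀.
E = |λ_enc|/(2πε₀r) = (2.493×10^-5)/(2π·8.85×10^-12·0.418) = 1.07e6 N/C.

1.07×10^6 V/m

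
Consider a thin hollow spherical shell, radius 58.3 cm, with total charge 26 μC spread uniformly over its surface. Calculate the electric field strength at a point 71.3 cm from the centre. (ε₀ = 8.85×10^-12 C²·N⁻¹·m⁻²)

Use a concentric Gaussian sphere at r = 71.3 cm (r > 58.3 cm).
The entire shell is enclosed: Q_enc = 2.60×10^-5 C.
By Gauss's law, ∮E·dA = E·4πr² = Q_enc/ε₀.
E = |Q_enc|/(4πε₀r²) = (2.60×10^-5)/(4π·8.85×10^-12·(0.713)²) = 4.60×10^5 N/C.

4.60×10^5 N/C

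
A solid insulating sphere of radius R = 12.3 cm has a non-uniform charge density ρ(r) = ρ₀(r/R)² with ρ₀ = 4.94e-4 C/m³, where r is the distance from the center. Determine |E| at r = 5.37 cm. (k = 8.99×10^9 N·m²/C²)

E ≈ 1.14×10^5 N/C

By spherical symmetry E is radial; choose a Gaussian sphere of radius r = 5.37 cm (r < R).
Integrate the density: Q_enc = 4π ∫₀^r ρ₀(r'/R)^2 r'² dr' = 4πρ₀ r^5/(5·R²) = 3.665e-8 C.
Applying ∮E·dA = Q_enc/ε₀ with Φ = E(4πr²):
E = k|Q_enc|/r² = (8.99×10^9)(3.665×10^-8)/(0.0537)² = 1.14×10^5 N/C.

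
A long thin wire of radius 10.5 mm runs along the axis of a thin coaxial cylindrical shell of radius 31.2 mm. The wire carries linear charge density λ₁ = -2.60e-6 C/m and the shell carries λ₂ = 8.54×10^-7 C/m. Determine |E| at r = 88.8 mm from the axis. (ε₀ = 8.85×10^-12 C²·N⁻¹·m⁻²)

Take a coaxial cylindrical Gaussian surface of radius r = 88.8 mm and length L (r > 31.2 mm, enclosing both).
λ_enc = λ₁ + λ₂ = (-2.60×10^-6) + (8.54×10^-7) = -1.746×10^-6 C/m.
Gauss's law: E·2πrL = λ_enc L/ε₀.
E = |λ_enc|/(2πε₀r) = (1.746×10^-6)/(2π·8.85×10^-12·0.0888) = 3.54×10^5 N/C.

3.54e5 N/C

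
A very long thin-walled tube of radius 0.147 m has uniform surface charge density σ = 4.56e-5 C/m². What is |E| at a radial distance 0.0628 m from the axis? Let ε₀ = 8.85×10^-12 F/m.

By cylindrical symmetry E is radial; use a coaxial Gaussian cylinder of radius 0.0628 m and length L (r < 0.147 m, inside the shell).
No charge is enclosed, so Gauss's law gives E·2πrL = 0 ⇒ E = 0.

|E| = 0 N/C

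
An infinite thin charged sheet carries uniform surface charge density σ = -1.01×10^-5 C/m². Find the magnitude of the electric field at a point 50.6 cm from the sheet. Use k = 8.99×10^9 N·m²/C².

By planar symmetry E is perpendicular to the sheet and uniform; use a Gaussian pillbox with flat faces of area A on each side of the sheet.
Flux Φ = 2EA and Q_enc = σA, so 2EA = σA/ε₀ ⇒ E = |σ|/(2ε₀), independent of distance.
E = 2πk|σ| = 2π(8.99×10^9)(1.01×10^-5) = 5.71×10^5 N/C.

5.71×10^5 N/C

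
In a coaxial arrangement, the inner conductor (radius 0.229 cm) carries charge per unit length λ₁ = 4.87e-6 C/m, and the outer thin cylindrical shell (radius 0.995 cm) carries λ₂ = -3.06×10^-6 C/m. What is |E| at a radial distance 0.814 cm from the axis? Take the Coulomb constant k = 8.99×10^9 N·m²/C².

Take a coaxial cylindrical Gaussian surface of radius r = 0.814 cm and length L (between the conductors, 0.229 cm < r < 0.995 cm).
The shell at 0.995 cm lies outside the Gaussian surface, so λ_enc = λ₁ = 4.87×10^-6 C/m.
Since E is radial and uniform over the curved surface, Φ = E·2πrL = Q_enc/ε₀ = λ_enc L/ε₀.
E = 2k|λ_enc|/r = 2(8.99×10^9)(4.87e-6)/(0.00814) = 1.08×10^7 N/C.

1.08×10^7 V/m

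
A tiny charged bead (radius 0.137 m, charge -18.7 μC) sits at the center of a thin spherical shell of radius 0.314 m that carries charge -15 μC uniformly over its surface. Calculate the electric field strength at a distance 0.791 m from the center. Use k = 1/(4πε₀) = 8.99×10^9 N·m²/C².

Use a concentric Gaussian sphere at r = 0.791 m (r > 0.314 m, enclosing both).
Q_enc = (-18.7 μC) + (-15 μC) = -3.37×10^-5 C.
By Gauss's law, ∮E·dA = E·4πr² = Q_enc/ε₀.
E = k|Q_enc|/r² = (8.99×10^9)(3.37e-5)/(0.791)² = 4.84e5 N/C.

E = 4.84e5 V/m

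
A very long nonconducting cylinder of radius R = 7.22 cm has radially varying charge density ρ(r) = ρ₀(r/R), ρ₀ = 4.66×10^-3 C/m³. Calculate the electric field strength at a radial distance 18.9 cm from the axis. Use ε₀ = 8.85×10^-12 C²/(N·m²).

E = 4.84×10^6 V/m

Take a coaxial cylindrical Gaussian surface of radius r = 18.9 cm and length L (r > R, full charge per length enclosed).
λ_enc = 2π ∫₀^R ρ₀(r'/R)^1 r' dr' = 2πρ₀R²/3 = 5.088×10^-5 C/m.
Gauss's law: E·2πrL = λ_enc L/ε₀.
E = |λ_enc|/(2πε₀r) = (5.088e-5)/(2π·8.85×10^-12·0.189) = 4.84e6 N/C.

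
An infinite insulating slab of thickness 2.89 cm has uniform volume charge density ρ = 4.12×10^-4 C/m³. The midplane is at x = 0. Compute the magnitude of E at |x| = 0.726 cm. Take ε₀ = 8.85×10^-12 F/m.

By symmetry E is perpendicular to the slab. A Gaussian pillbox from −0.726 cm to +0.726 cm (face area A) lies entirely within the slab.
Q_enc = ρ·(2x)·A and flux = 2EA, so 2EA = 2ρxA/ε₀ ⇒ E = |ρ|x/ε₀.
E = (4.12×10^-4)(0.00726)/(8.85×10^-12) = 3.38e5 N/C.

|E| = 3.38e5 N/C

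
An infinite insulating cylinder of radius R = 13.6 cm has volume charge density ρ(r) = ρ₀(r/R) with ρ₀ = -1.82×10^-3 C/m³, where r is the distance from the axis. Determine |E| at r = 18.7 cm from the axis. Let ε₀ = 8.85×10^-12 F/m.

By cylindrical symmetry E is radial; use a coaxial Gaussian cylinder of radius 18.7 cm and length L (r > R, full charge per length enclosed).
λ_enc = 2π ∫₀^R ρ₀(r'/R)^1 r' dr' = 2πρ₀R²/3 = -7.05e-5 C/m.
Gauss's law: E·2πrL = λ_enc L/ε₀.
E = |λ_enc|/(2πε₀r) = (7.05e-5)/(2π·8.85×10^-12·0.187) = 6.78×10^6 N/C.

|E| ≈ 6.78×10^6 N/C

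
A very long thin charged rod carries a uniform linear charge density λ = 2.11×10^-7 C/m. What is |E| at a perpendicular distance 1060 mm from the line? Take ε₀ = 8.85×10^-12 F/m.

|E| = 3.58×10^3 N/C

By cylindrical symmetry E is radial; use a coaxial Gaussian cylinder of radius 1060 mm and length L.
Q_enc = λL, so λ_enc = 2.11e-7 C/m.
Gauss's law: E·2πrL = λ_enc L/ε₀.
E = |λ_enc|/(2πε₀r) = (2.11×10^-7)/(2π·8.85×10^-12·1.06) = 3.58e3 N/C.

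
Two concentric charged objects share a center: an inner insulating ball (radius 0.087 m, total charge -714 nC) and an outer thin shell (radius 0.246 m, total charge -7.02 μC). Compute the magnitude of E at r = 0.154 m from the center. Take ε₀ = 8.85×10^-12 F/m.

Symmetry ⇒ E = E(r) r̂. Gaussian sphere of radius r = 0.154 m (between the bodies, 0.087 m < r < 0.246 m).
The shell at 0.246 m lies outside the Gaussian surface, so Q_enc = -714 nC = -7.14e-7 C.
By Gauss's law, ∮E·dA = E·4πr² = Q_enc/ε₀.
E = |Q_enc|/(4πε₀r²) = (7.14×10^-7)/(4π·8.85×10^-12·(0.154)²) = 2.71×10^5 N/C.

E ≈ 2.71×10^5 N/C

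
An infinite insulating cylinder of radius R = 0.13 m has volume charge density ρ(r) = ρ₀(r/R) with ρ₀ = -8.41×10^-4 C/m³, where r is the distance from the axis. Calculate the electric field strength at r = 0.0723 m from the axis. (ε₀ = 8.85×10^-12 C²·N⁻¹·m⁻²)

Take a coaxial cylindrical Gaussian surface of radius r = 0.0723 m and length L (r < R).
λ_enc = ∫₀^r ρ(r')·2πr' dr' = (2πρ₀/R)·r^3/3 = -5.121×10^-6 C/m.
Applying ∮E·dA = Q_enc/ε₀ with the end caps contributing no flux:
E = |λ_enc|/(2πε₀r) = (5.121e-6)/(2π·8.85×10^-12·0.0723) = 1.27×10^6 N/C.

E = 1.27×10^6 N/C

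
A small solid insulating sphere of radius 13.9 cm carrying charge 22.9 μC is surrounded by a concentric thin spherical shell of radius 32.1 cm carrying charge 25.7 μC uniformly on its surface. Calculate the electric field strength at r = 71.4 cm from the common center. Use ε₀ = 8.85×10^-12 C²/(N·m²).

By spherical symmetry E is radial; choose a Gaussian sphere of radius r = 71.4 cm (r > 32.1 cm, enclosing both).
Q_enc = (22.9 μC) + (25.7 μC) = 4.86×10^-5 C.
Gauss's law: E·4πr² = Q_enc/ε₀.
E = |Q_enc|/(4πε₀r²) = (4.86×10^-5)/(4π·8.85×10^-12·(0.714)²) = 8.57×10^5 N/C.

E ≈ 8.57×10^5 N/C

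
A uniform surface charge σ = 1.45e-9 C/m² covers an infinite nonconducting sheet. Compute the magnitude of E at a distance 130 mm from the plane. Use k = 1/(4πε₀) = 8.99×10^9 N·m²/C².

The symmetry is planar: E is normal to the sheet and the same magnitude on both sides. Take a pillbox straddling the sheet with end-cap area A.
Flux Φ = 2EA and Q_enc = σA, so 2EA = σA/ε₀ ⇒ E = |σ|/(2ε₀), independent of distance.
E = 2πk|σ| = 2π(8.99×10^9)(1.45e-9) = 81.9 N/C.

E = 81.9 N/C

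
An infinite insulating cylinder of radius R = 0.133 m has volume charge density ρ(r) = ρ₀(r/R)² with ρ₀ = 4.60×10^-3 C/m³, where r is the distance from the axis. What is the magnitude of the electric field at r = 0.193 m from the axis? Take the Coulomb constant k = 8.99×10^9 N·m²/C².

Coaxial Gaussian cylinder, radius r = 0.193 m, length L (r > R, full charge per length enclosed).
λ_enc = 2π ∫₀^R ρ₀(r'/R)^2 r' dr' = 2πρ₀R²/4 = 1.278×10^-4 C/m.
By Gauss's law (flux through the curved wall only), E·2πrL = λ_enc L/ε₀.
E = 2k|λ_enc|/r = 2(8.99×10^9)(1.278×10^-4)/(0.193) = 1.19×10^7 N/C.

1.19×10^7 V/m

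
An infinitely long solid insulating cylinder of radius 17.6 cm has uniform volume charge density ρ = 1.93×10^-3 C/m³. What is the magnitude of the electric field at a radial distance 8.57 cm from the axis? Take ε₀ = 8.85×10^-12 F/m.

Choose a coaxial cylinder of radius r = 8.57 cm (arbitrary length L) as the Gaussian surface (r < R).
Charge inside radius r per length L is ρ·πr²·L, so λ_enc = ρπr² = 4.453×10^-5 C/m.
Since E is radial and uniform over the curved surface, Φ = E·2πrL = Q_enc/ε₀ = λ_enc L/ε₀.
E = |λ_enc|/(2πε₀r) = (4.453e-5)/(2π·8.85×10^-12·0.0857) = 9.34e6 N/C.

E ≈ 9.34e6 N/C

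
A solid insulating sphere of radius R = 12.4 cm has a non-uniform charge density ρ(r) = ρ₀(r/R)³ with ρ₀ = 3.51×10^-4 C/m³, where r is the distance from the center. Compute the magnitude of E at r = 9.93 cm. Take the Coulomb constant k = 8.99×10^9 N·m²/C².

Symmetry ⇒ E = E(r) r̂. Gaussian sphere of radius r = 9.93 cm (r < R).
Q_enc = ∫₀^r ρ(r')·4πr'² dr' = (4πρ₀/R³) ∫₀^r r'^5 dr' = 4πρ₀ r^6/(6·R³) = 3.697e-7 C.
Since E is radial and uniform over the Gaussian sphere, Φ = E·4πr² = Q_enc/ε₀.
E = k|Q_enc|/r² = (8.99×10^9)(3.697×10^-7)/(0.0993)² = 3.37×10^5 N/C.

E ≈ 3.37×10^5 N/C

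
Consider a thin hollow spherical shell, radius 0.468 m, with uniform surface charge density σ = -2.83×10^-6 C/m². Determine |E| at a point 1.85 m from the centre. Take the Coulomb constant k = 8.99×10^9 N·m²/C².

By spherical symmetry E is radial; choose a Gaussian sphere of radius r = 1.85 m (r > 0.468 m).
The entire shell is enclosed: Q_enc = σ·4πR² = (-2.83×10^-6)·4π·(0.468)² = -7.789e-6 C.
By Gauss's law, ∮E·dA = E·4πr² = Q_enc/ε₀.
E = k|Q_enc|/r² = (8.99×10^9)(7.789e-6)/(1.85)² = 2.05e4 N/C.

|E| = 2.05e4 V/m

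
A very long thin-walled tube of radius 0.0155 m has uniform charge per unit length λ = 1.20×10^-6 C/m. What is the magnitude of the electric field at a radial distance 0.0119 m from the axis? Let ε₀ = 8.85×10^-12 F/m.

E = 0 (no enclosed charge)

Take a coaxial cylindrical Gaussian surface of radius r = 0.0119 m and length L (r < 0.0155 m, inside the shell).
No charge is enclosed, so Gauss's law gives E·2πrL = 0 ⇒ E = 0.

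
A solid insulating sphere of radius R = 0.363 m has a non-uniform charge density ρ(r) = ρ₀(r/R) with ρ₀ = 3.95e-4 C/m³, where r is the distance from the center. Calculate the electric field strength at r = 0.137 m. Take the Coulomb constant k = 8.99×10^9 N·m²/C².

|E| = 5.77×10^5 N/C

Symmetry ⇒ E = E(r) r̂. Gaussian sphere of radius r = 0.137 m (r < R).
Q_enc = ∫₀^r ρ(r')·4πr'² dr' = (4πρ₀/R) ∫₀^r r'^3 dr' = 4πρ₀ r^4/(4·R) = 1.204e-6 C.
Applying ∮E·dA = Q_enc/ε₀ with Φ = E(4πr²):
E = k|Q_enc|/r² = (8.99×10^9)(1.204×10^-6)/(0.137)² = 5.77×10^5 N/C.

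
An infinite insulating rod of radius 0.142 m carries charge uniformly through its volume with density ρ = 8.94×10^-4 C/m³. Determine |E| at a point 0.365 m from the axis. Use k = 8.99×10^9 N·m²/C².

|E| ≈ 2.79×10^6 V/m

Coaxial Gaussian cylinder, radius r = 0.365 m, length L (r > 0.142 m, full cross-section enclosed).
λ_enc = ρ·πR² = (8.94×10^-4)π(0.142)² = 5.663×10^-5 C/m.
Gauss's law: E·2πrL = λ_enc L/ε₀.
E = 2k|λ_enc|/r = 2(8.99×10^9)(5.663×10^-5)/(0.365) = 2.79×10^6 N/C.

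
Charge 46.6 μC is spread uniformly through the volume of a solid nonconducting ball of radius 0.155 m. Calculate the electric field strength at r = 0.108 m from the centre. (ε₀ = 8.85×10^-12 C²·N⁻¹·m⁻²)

Symmetry ⇒ E = E(r) r̂. Gaussian sphere of radius r = 0.108 m (r < R).
For a uniform sphere the enclosed fraction is (r/R)³, so Q_enc = (46.6 μC)(0.108/0.155)³ = 1.576×10^-5 C.
Applying ∮E·dA = Q_enc/ε₀ with Φ = E(4πr²):
E = |Q_enc|/(4πε₀r²) = (1.576×10^-5)/(4π·8.85×10^-12·(0.108)²) = 1.22×10^7 N/C.

|E| = 1.22e7 V/m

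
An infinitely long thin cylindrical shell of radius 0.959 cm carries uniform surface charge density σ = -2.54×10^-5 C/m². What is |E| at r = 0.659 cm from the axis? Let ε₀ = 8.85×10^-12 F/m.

By cylindrical symmetry E is radial; use a coaxial Gaussian cylinder of radius 0.659 cm and length L (r < 0.959 cm, inside the shell).
No charge is enclosed, so Gauss's law gives E·2πrL = 0 ⇒ E = 0.

|E| = 0 N/C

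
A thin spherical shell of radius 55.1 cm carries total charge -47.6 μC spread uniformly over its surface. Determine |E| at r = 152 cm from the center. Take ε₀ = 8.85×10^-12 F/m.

|E| ≈ 1.85e5 V/m

Symmetry ⇒ E = E(r) r̂. Gaussian sphere of radius r = 152 cm (r > 55.1 cm).
The entire shell is enclosed: Q_enc = -4.76×10^-5 C.
Gauss's law: E·4πr² = Q_enc/ε₀.
E = |Q_enc|/(4πε₀r²) = (4.76×10^-5)/(4π·8.85×10^-12·(1.52)²) = 1.85×10^5 N/C.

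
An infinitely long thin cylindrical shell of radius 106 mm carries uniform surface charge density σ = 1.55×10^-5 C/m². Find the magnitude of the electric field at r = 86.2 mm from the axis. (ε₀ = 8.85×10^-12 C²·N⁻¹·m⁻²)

By cylindrical symmetry E is radial; use a coaxial Gaussian cylinder of radius 86.2 mm and length L (r < 106 mm, inside the shell).
All the surface charge lies outside this cylinder: Q_enc = 0, hence E = 0.

|E| = 0 V/m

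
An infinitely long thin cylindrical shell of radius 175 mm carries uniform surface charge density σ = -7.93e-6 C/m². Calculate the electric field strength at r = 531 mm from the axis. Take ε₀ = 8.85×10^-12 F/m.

Choose a coaxial cylinder of radius r = 531 mm (arbitrary length L) as the Gaussian surface (r > 175 mm).
The whole shell is enclosed: λ_enc = σ·2πR = (-7.93e-6)·2π·(0.175) = -8.719×10^-6 C/m.
Since E is radial and uniform over the curved surface, Φ = E·2πrL = Q_enc/ε₀ = λ_enc L/ε₀.
E = |λ_enc|/(2πε₀r) = (8.719×10^-6)/(2π·8.85×10^-12·0.531) = 2.95×10^5 N/C.

E = 2.95×10^5 N/C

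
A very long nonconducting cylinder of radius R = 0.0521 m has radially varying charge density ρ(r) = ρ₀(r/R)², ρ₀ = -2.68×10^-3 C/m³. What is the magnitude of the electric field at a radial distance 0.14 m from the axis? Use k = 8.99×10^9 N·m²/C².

|E| ≈ 1.47e6 N/C

Coaxial Gaussian cylinder, radius r = 0.14 m, length L (r > R, full charge per length enclosed).
λ_enc = 2π ∫₀^R ρ₀(r'/R)^2 r' dr' = 2πρ₀R²/4 = -1.143×10^-5 C/m.
Gauss's law: E·2πrL = λ_enc L/ε₀.
E = 2k|λ_enc|/r = 2(8.99×10^9)(1.143×10^-5)/(0.14) = 1.47e6 N/C.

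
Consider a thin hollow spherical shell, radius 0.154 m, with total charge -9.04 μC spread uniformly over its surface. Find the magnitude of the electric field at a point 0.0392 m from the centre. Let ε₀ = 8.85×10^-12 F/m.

|E| = 0 N/C

Symmetry ⇒ E = E(r) r̂. Gaussian sphere of radius r = 0.0392 m (inside the shell, r < 0.154 m).
All the charge is outside the Gaussian surface: Q_enc = 0, hence E = 0 everywhere inside the shell.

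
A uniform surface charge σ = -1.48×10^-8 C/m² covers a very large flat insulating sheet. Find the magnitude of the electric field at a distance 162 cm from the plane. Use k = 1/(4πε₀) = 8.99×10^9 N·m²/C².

|E| = 836 N/C

The symmetry is planar: E is normal to the sheet and the same magnitude on both sides. Take a pillbox straddling the sheet with end-cap area A.
Only the two end caps contribute flux: Φ = 2EA. With Q_enc = σA, Gauss's law gives E = |σ|/(2ε₀).
E = 2πk|σ| = 2π(8.99×10^9)(1.48e-8) = 836 N/C.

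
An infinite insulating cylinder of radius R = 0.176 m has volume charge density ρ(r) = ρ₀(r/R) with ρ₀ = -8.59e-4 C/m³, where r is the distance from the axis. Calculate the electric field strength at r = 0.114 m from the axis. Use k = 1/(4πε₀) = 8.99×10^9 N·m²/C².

E = 2.39e6 N/C

Take a coaxial cylindrical Gaussian surface of radius r = 0.114 m and length L (r < R).
λ_enc = ∫₀^r ρ(r')·2πr' dr' = (2πρ₀/R)·r^3/3 = -1.514×10^-5 C/m.
Applying ∮E·dA = Q_enc/ε₀ with the end caps contributing no flux:
E = 2k|λ_enc|/r = 2(8.99×10^9)(1.514×10^-5)/(0.114) = 2.39×10^6 N/C.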